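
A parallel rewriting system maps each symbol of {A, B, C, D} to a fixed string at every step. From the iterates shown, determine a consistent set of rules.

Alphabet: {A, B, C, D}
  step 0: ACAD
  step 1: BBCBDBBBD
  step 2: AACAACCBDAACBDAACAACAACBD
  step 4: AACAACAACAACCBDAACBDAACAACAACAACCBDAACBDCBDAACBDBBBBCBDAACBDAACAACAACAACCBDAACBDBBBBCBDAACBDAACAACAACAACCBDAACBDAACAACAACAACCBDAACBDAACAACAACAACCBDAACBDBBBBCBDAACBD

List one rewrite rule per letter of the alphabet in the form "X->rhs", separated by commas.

A->BB, B->AAC, C->CBD, D->BD

  step 1 ⇒ step 2: BBCBDBBBD ⇒ AAC·AAC·CBD·AAC·BD·AAC·AAC·AAC·BD
    B ↦ AAC
    C ↦ CBD
    D ↦ BD
  step 0 ⇒ step 1: ACAD ⇒ BB·CBD·BB·BD
    A ↦ BB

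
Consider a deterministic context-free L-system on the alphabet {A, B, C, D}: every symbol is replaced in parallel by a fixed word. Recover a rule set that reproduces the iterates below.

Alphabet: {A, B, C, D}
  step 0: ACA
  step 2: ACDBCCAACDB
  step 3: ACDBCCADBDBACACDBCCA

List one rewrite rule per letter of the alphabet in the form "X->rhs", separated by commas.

  step 2 ⇒ step 3: ACDBCCAACDB ⇒ AC·DB·C·CA·DB·DB·AC·AC·DB·C·CA
    A ↦ AC
    B ↦ CA
    C ↦ DB
    D ↦ C

A->AC, B->CA, C->DB, D->C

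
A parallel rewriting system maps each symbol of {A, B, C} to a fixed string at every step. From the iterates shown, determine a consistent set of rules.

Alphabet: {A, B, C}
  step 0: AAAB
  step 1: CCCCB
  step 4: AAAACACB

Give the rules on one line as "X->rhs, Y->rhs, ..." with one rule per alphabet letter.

  step 0 ⇒ step 1: AAAB ⇒ C·C·C·CB
    A ↦ C
    B ↦ CB
    C ↦ A  (constrained at step 1)

A->C, B->CB, C->A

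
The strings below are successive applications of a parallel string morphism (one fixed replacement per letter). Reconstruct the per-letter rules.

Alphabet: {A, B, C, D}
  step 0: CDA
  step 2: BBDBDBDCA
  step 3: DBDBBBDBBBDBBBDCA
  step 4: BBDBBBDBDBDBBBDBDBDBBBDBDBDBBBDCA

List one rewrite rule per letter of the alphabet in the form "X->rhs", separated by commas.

A->CA, B->DB, C->D, D->BB

  step 3 ⇒ step 4: DBDBBBDBBBDBBBDCA ⇒ BB·DB·BB·DB·DB·DB·BB·DB·DB·DB·BB·DB·DB·DB·BB·D·CA
    A ↦ CA
    B ↦ DB
    C ↦ D
    D ↦ BB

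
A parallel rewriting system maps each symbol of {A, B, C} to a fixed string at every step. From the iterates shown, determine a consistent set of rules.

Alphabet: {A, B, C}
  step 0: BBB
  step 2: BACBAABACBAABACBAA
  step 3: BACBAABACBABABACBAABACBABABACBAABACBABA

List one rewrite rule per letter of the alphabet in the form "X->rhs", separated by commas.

A->BA, B->BAC, C->A

  step 2 ⇒ step 3: BACBAABACBAABACBAA ⇒ BAC·BA·A·BAC·BA·BA·BAC·BA·A·BAC·BA·BA·BAC·BA·A·BAC·BA·BA
    A ↦ BA
    B ↦ BAC
    C ↦ A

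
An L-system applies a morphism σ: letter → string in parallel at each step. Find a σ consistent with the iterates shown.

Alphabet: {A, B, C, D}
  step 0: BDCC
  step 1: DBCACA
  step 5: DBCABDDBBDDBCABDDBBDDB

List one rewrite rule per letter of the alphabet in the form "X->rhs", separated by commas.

A->BD, B->D, C->CA, D->B

  step 0 ⇒ step 1: BDCC ⇒ D·B·CA·CA
    B ↦ D
    C ↦ CA
    D ↦ B
    A ↦ BD  (constrained at step 1)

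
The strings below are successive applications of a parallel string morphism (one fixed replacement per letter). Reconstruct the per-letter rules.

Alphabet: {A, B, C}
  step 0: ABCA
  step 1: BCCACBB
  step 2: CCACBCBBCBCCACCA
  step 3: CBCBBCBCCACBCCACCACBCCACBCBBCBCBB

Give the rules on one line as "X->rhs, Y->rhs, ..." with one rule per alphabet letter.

A->B, B->CCA, C->CB

  step 2 ⇒ step 3: CCACBCBBCBCCACCA ⇒ CB·CB·B·CB·CCA·CB·CCA·CCA·CB·CCA·CB·CB·B·CB·CB·B
    A ↦ B
    B ↦ CCA
    C ↦ CB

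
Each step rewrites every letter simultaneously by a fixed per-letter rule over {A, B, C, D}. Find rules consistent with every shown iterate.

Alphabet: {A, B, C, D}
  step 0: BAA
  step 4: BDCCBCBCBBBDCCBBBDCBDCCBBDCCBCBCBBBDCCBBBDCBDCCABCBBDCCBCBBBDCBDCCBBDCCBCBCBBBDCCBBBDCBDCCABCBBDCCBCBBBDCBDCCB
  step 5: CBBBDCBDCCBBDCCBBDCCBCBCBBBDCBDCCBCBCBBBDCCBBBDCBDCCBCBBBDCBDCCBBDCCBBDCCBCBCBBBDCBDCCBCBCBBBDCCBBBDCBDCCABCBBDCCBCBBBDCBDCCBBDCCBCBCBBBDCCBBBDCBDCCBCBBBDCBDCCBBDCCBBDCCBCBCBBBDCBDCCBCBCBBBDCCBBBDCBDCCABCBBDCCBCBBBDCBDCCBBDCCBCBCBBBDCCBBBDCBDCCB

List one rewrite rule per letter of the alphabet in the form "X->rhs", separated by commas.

  step 4 ⇒ step 5: BDCCBCBCBBBDCCBBBDCBDCCBBDCCBCBCBBBDCCBBBDCBDCCABCBBDCCBCBBBDCBDCCBBDCCBCBCBBBDCCBBBDCBDCCABCBBDCCBCBBBDCBDCCB ⇒ CB·B·BDC·BDC·CB·BDC·CB·BDC·CB·CB·CB·B·BDC·BDC·CB·CB·CB·B·BDC·CB·B·BDC·BDC·CB·CB·B·BDC·BDC·CB·BDC·CB·BDC·CB·CB·CB·B·BDC·BDC·CB·CB·CB·B·BDC·CB·B·BDC·BDC·CAB·CB·BDC·CB·CB·B·BDC·BDC·CB·BDC·CB·CB·CB·B·BDC·CB·B·BDC·BDC·CB·CB·B·BDC·BDC·CB·BDC·CB·BDC·CB·CB·CB·B·BDC·BDC·CB·CB·CB·B·BDC·CB·B·BDC·BDC·CAB·CB·BDC·CB·CB·B·BDC·BDC·CB·BDC·CB·CB·CB·B·BDC·CB·B·BDC·BDC·CB
    A ↦ CAB
    B ↦ CB
    C ↦ BDC
    D ↦ B

A->CAB, B->CB, C->BDC, D->B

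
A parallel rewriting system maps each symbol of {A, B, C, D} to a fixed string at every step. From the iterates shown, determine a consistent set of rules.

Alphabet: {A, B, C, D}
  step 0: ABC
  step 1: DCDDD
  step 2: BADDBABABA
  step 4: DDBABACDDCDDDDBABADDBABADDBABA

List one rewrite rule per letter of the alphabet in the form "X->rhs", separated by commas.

  step 1 ⇒ step 2: DCDDD ⇒ BA·DD·BA·BA·BA
    C ↦ DD
    D ↦ BA
  step 0 ⇒ step 1: ABC ⇒ D·CD·DD
    A ↦ D
  step 0 ⇒ step 1: ABC ⇒ D·CD·DD
    B ↦ CD

A->D, B->CD, C->DD, D->BA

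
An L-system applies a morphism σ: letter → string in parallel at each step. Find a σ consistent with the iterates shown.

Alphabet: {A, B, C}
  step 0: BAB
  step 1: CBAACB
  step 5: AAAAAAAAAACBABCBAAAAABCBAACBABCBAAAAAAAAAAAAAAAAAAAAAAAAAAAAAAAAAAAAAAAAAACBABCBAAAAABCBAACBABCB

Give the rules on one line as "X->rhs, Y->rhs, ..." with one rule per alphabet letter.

A->AA, B->CB, C->AB

  step 0 ⇒ step 1: BAB ⇒ CB·AA·CB
    A ↦ AA
    B ↦ CB
    C ↦ AB  (constrained at step 1)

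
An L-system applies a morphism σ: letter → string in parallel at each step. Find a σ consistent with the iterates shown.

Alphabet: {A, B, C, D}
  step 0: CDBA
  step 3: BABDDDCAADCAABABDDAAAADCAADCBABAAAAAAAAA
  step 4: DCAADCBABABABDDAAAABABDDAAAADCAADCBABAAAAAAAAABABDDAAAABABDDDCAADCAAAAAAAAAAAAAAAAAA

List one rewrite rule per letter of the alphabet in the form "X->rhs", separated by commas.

A->AA, B->DC, C->BDD, D->BA

  step 3 ⇒ step 4: BABDDDCAADCAABABDDAAAADCAADCBABAAAAAAAAA ⇒ DC·AA·DC·BA·BA·BA·BDD·AA·AA·BA·BDD·AA·AA·DC·AA·DC·BA·BA·AA·AA·AA·AA·BA·BDD·AA·AA·BA·BDD·DC·AA·DC·AA·AA·AA·AA·AA·AA·AA·AA·AA
    A ↦ AA
    B ↦ DC
    C ↦ BDD
    D ↦ BA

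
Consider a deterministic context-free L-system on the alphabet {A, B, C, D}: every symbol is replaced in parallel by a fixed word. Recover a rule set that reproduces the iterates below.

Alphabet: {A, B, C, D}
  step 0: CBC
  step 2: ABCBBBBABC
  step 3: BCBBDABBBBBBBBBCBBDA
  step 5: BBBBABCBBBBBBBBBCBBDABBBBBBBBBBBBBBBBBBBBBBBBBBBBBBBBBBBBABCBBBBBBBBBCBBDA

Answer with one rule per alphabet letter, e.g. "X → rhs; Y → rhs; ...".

A->BC, B->BB, C->DA, D->A

  step 2 ⇒ step 3: ABCBBBBABC ⇒ BC·BB·DA·BB·BB·BB·BB·BC·BB·DA
    A ↦ BC
    B ↦ BB
    C ↦ DA
    D ↦ A  (constrained at step 3)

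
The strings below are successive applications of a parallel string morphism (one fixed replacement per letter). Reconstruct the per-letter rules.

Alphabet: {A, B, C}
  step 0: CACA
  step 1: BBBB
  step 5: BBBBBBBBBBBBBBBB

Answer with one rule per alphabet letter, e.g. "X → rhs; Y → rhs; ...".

  step 0 ⇒ step 1: CACA ⇒ B·B·B·B
    A ↦ B
    C ↦ B
    B ↦ AC  (constrained at step 1)

A->B, B->AC, C->B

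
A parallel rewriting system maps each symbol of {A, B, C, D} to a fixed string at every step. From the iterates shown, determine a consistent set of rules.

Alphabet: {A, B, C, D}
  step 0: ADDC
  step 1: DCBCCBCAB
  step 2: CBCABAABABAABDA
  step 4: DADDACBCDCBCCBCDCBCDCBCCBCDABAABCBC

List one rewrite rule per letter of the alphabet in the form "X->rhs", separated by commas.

  step 1 ⇒ step 2: DCBCCBCAB ⇒ CBC·AB·A·AB·AB·A·AB·D·A
    A ↦ D
    B ↦ A
    C ↦ AB
    D ↦ CBC

A->D, B->A, C->AB, D->CBC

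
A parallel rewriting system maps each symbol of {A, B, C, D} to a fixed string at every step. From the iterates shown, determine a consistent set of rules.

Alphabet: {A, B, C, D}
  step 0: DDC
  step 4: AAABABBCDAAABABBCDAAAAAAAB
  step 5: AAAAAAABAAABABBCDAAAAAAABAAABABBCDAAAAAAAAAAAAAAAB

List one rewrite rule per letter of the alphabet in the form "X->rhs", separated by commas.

  step 4 ⇒ step 5: AAABABBCDAAABABBCDAAAAAAAB ⇒ AA·AA·AA·AB·AA·AB·AB·B·CD·AA·AA·AA·AB·AA·AB·AB·B·CD·AA·AA·AA·AA·AA·AA·AA·AB
    A ↦ AA
    B ↦ AB
    C ↦ B
    D ↦ CD

A->AA, B->AB, C->B, D->CD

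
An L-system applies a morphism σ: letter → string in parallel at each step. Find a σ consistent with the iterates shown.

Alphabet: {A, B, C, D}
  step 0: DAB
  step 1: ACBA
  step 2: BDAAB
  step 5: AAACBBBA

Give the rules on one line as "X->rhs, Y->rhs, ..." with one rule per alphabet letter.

A->B, B->A, C->DA, D->AC

  step 1 ⇒ step 2: ACBA ⇒ B·DA·A·B
    A ↦ B
    B ↦ A
    C ↦ DA
  step 0 ⇒ step 1: DAB ⇒ AC·B·A
    D ↦ AC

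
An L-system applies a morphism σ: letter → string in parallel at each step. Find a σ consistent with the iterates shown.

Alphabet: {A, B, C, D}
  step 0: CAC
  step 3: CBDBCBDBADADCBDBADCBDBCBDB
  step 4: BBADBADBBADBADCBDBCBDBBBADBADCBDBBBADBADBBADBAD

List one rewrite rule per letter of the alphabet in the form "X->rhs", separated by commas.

A->CBD, B->AD, C->BB, D->B

  step 3 ⇒ step 4: CBDBCBDBADADCBDBADCBDBCBDB ⇒ BB·AD·B·AD·BB·AD·B·AD·CBD·B·CBD·B·BB·AD·B·AD·CBD·B·BB·AD·B·AD·BB·AD·B·AD
    A ↦ CBD
    B ↦ AD
    C ↦ BB
    D ↦ B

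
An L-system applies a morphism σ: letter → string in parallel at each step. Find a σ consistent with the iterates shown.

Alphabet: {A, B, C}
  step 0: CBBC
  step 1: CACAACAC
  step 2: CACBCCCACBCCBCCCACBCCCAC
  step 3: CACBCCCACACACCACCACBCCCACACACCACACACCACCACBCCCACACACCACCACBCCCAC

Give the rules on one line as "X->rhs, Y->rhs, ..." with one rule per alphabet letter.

A->BCC, B->A, C->CAC

  step 2 ⇒ step 3: CACBCCCACBCCBCCCACBCCCAC ⇒ CAC·BCC·CAC·A·CAC·CAC·CAC·BCC·CAC·A·CAC·CAC·A·CAC·CAC·CAC·BCC·CAC·A·CAC·CAC·CAC·BCC·CAC
    A ↦ BCC
    B ↦ A
    C ↦ CAC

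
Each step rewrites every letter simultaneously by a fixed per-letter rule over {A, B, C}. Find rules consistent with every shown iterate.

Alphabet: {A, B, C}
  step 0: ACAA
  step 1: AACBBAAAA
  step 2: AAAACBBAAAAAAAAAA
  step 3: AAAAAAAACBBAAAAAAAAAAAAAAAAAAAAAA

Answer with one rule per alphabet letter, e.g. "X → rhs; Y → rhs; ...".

A->AA, B->A, C->CBB

  step 2 ⇒ step 3: AAAACBBAAAAAAAAAA ⇒ AA·AA·AA·AA·CBB·A·A·AA·AA·AA·AA·AA·AA·AA·AA·AA·AA
    A ↦ AA
    B ↦ A
    C ↦ CBB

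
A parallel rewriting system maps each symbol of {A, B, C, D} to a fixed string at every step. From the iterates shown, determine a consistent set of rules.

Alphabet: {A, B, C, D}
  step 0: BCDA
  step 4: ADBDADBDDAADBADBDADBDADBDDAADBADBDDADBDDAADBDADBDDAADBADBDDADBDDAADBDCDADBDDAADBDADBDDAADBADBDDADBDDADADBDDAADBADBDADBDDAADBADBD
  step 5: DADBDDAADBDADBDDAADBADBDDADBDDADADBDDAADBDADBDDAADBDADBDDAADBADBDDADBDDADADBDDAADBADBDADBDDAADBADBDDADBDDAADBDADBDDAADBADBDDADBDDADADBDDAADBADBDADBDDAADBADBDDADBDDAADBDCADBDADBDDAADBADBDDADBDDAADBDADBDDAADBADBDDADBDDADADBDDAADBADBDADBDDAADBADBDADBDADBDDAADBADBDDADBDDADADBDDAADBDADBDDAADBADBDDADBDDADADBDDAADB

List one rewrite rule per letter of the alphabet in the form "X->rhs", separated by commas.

  step 4 ⇒ step 5: ADBDADBDDAADBADBDADBDADBDDAADBADBDDADBDDAADBDADBDDAADBADBDDADBDDAADBDCDADBDDAADBDADBDDAADBADBDDADBDDADADBDDAADBADBDADBDDAADBADBD ⇒ D·ADB·DDA·ADB·D·ADB·DDA·ADB·ADB·D·D·ADB·DDA·D·ADB·DDA·ADB·D·ADB·DDA·ADB·D·ADB·DDA·ADB·ADB·D·D·ADB·DDA·D·ADB·DDA·ADB·ADB·D·ADB·DDA·ADB·ADB·D·D·ADB·DDA·ADB·D·ADB·DDA·ADB·ADB·D·D·ADB·DDA·D·ADB·DDA·ADB·ADB·D·ADB·DDA·ADB·ADB·D·D·ADB·DDA·ADB·DC·ADB·D·ADB·DDA·ADB·ADB·D·D·ADB·DDA·ADB·D·ADB·DDA·ADB·ADB·D·D·ADB·DDA·D·ADB·DDA·ADB·ADB·D·ADB·DDA·ADB·ADB·D·ADB·D·ADB·DDA·ADB·ADB·D·D·ADB·DDA·D·ADB·DDA·ADB·D·ADB·DDA·ADB·ADB·D·D·ADB·DDA·D·ADB·DDA·ADB
    A ↦ D
    B ↦ DDA
    C ↦ DC
    D ↦ ADB

A->D, B->DDA, C->DC, D->ADB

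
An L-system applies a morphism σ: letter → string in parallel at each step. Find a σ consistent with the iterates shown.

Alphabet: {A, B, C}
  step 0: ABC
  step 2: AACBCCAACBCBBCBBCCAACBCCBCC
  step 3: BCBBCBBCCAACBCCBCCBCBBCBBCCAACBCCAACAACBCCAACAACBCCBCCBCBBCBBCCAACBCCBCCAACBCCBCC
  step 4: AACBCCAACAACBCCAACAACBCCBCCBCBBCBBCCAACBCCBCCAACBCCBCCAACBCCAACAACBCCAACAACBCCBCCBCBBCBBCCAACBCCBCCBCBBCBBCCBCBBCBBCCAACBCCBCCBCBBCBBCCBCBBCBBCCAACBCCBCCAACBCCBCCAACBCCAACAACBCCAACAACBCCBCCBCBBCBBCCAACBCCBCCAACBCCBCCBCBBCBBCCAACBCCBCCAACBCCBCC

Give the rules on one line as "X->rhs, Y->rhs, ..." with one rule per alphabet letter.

A->BCB, B->AAC, C->BCC

  step 3 ⇒ step 4: BCBBCBBCCAACBCCBCCBCBBCBBCCAACBCCAACAACBCCAACAACBCCBCCBCBBCBBCCAACBCCBCCAACBCCBCC ⇒ AAC·BCC·AAC·AAC·BCC·AAC·AAC·BCC·BCC·BCB·BCB·BCC·AAC·BCC·BCC·AAC·BCC·BCC·AAC·BCC·AAC·AAC·BCC·AAC·AAC·BCC·BCC·BCB·BCB·BCC·AAC·BCC·BCC·BCB·BCB·BCC·BCB·BCB·BCC·AAC·BCC·BCC·BCB·BCB·BCC·BCB·BCB·BCC·AAC·BCC·BCC·AAC·BCC·BCC·AAC·BCC·AAC·AAC·BCC·AAC·AAC·BCC·BCC·BCB·BCB·BCC·AAC·BCC·BCC·AAC·BCC·BCC·BCB·BCB·BCC·AAC·BCC·BCC·AAC·BCC·BCC
    A ↦ BCB
    B ↦ AAC
    C ↦ BCC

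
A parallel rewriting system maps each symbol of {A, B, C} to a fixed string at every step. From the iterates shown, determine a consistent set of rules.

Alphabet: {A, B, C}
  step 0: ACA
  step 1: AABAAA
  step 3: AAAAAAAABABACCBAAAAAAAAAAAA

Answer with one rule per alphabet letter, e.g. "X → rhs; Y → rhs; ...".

  step 0 ⇒ step 1: ACA ⇒ AA·BA·AA
    A ↦ AA
    C ↦ BA
    B ↦ CCB  (constrained at step 1)

A->AA, B->CCB, C->BA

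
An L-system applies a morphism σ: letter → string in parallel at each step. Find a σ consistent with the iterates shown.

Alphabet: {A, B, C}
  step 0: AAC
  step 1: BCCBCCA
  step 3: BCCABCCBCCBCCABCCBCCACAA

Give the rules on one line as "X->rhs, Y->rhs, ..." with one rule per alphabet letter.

  step 0 ⇒ step 1: AAC ⇒ BCC·BCC·A
    A ↦ BCC
    C ↦ A
    B ↦ AC  (constrained at step 1)

A->BCC, B->AC, C->A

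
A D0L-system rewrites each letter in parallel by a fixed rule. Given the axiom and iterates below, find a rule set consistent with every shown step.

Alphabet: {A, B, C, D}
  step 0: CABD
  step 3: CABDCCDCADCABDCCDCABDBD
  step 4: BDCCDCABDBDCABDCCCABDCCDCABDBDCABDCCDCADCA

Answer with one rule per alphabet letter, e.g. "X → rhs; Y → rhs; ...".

  step 3 ⇒ step 4: CABDCCDCADCABDCCDCABDBD ⇒ BD·CC·D·CA·BD·BD·CA·BD·CC·CA·BD·CC·D·CA·BD·BD·CA·BD·CC·D·CA·D·CA
    A ↦ CC
    B ↦ D
    C ↦ BD
    D ↦ CA

A->CC, B->D, C->BD, D->CA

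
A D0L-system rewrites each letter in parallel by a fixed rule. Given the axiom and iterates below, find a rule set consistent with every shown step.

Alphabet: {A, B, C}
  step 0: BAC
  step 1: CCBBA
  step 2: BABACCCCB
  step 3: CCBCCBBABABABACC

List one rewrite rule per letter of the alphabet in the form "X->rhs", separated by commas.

A->B, B->CC, C->BA

  step 2 ⇒ step 3: BABACCCCB ⇒ CC·B·CC·B·BA·BA·BA·BA·CC
    A ↦ B
    B ↦ CC
    C ↦ BA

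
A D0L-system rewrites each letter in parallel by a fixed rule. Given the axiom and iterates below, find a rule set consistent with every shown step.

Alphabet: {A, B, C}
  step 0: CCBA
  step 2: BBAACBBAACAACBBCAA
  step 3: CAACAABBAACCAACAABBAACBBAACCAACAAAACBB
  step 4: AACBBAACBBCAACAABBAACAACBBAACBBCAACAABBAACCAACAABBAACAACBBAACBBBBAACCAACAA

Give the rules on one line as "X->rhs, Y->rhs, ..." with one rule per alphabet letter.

  step 3 ⇒ step 4: CAACAABBAACCAACAABBAACBBAACCAACAAAACBB ⇒ AAC·B·B·AAC·B·B·CAA·CAA·B·B·AAC·AAC·B·B·AAC·B·B·CAA·CAA·B·B·AAC·CAA·CAA·B·B·AAC·AAC·B·B·AAC·B·B·B·B·AAC·CAA·CAA
    A ↦ B
    B ↦ CAA
    C ↦ AAC

A->B, B->CAA, C->AAC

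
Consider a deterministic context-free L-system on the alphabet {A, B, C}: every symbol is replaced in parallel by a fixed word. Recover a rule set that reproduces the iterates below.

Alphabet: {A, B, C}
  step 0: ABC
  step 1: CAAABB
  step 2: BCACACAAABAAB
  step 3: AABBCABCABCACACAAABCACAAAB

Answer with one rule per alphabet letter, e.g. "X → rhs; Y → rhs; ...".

  step 2 ⇒ step 3: BCACACAAABAAB ⇒ AAB·B·CA·B·CA·B·CA·CA·CA·AAB·CA·CA·AAB
    A ↦ CA
    B ↦ AAB
    C ↦ B

A->CA, B->AAB, C->B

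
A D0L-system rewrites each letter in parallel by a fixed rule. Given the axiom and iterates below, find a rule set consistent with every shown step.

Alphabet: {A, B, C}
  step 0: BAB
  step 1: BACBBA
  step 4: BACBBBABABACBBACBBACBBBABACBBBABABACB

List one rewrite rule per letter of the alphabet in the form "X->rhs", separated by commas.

A->CB, B->BA, C->B

  step 0 ⇒ step 1: BAB ⇒ BA·CB·BA
    A ↦ CB
    B ↦ BA
    C ↦ B  (constrained at step 1)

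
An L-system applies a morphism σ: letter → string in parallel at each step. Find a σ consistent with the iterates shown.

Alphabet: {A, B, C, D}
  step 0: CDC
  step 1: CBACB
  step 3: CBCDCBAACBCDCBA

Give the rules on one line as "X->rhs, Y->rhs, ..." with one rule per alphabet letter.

  step 0 ⇒ step 1: CDC ⇒ CB·A·CB
    C ↦ CB
    D ↦ A
    A ↦ D  (constrained at step 1)
    B ↦ CD  (constrained at step 1)

A->D, B->CD, C->CB, D->A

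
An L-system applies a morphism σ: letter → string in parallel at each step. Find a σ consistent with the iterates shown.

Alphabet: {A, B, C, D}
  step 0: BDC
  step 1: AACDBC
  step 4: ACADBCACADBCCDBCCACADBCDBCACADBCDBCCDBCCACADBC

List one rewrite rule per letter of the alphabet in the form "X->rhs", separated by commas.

A->C, B->A, C->DBC, D->AC

  step 0 ⇒ step 1: BDC ⇒ A·AC·DBC
    B ↦ A
    C ↦ DBC
    D ↦ AC
    A ↦ C  (constrained at step 1)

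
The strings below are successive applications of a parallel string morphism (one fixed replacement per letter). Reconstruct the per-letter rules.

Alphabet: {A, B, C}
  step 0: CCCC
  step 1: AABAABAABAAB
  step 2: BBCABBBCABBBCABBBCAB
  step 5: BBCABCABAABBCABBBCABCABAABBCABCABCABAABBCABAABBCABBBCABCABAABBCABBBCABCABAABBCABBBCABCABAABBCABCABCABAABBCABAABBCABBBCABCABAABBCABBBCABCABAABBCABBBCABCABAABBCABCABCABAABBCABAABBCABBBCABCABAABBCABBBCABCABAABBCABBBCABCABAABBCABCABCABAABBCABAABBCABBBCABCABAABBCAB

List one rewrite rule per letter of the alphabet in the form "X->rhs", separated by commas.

A->B, B->CAB, C->AAB

  step 1 ⇒ step 2: AABAABAABAAB ⇒ B·B·CAB·B·B·CAB·B·B·CAB·B·B·CAB
    A ↦ B
    B ↦ CAB
  step 0 ⇒ step 1: CCCC ⇒ AAB·AAB·AAB·AAB
    C ↦ AAB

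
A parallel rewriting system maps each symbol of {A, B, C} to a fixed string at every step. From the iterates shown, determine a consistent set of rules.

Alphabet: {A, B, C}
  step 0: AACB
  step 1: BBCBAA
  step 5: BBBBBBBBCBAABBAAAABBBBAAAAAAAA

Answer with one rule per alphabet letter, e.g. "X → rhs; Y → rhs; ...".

A->B, B->AA, C->CB

  step 0 ⇒ step 1: AACB ⇒ B·B·CB·AA
    A ↦ B
    B ↦ AA
    C ↦ CB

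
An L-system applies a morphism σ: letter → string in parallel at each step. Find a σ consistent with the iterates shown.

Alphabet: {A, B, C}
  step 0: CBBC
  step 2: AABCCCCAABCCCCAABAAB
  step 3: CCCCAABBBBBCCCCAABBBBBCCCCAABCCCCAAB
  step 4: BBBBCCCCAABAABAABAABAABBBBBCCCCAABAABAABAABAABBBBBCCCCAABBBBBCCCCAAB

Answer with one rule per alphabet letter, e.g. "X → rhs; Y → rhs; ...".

  step 3 ⇒ step 4: CCCCAABBBBBCCCCAABBBBBCCCCAABCCCCAAB ⇒ B·B·B·B·CC·CC·AAB·AAB·AAB·AAB·AAB·B·B·B·B·CC·CC·AAB·AAB·AAB·AAB·AAB·B·B·B·B·CC·CC·AAB·B·B·B·B·CC·CC·AAB
    A ↦ CC
    B ↦ AAB
    C ↦ B

A->CC, B->AAB, C->B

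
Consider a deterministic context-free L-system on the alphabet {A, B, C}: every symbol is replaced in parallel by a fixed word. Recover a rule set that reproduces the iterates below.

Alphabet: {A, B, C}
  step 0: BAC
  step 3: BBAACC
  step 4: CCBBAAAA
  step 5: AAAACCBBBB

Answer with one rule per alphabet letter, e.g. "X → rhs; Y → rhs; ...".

  step 4 ⇒ step 5: CCBBAAAA ⇒ AA·AA·C·C·B·B·B·B
    A ↦ B
    B ↦ C
    C ↦ AA

A->B, B->C, C->AA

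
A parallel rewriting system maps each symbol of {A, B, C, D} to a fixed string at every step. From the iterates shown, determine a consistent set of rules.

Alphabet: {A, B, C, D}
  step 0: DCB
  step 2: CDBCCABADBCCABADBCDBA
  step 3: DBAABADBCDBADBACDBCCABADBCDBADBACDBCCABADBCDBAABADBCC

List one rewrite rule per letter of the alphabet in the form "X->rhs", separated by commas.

  step 2 ⇒ step 3: CDBCCABADBCCABADBCDBA ⇒ DBA·ABA·DBC·DBA·DBA·C·DBC·C·ABA·DBC·DBA·DBA·C·DBC·C·ABA·DBC·DBA·ABA·DBC·C
    A ↦ C
    B ↦ DBC
    C ↦ DBA
    D ↦ ABA

A->C, B->DBC, C->DBA, D->ABA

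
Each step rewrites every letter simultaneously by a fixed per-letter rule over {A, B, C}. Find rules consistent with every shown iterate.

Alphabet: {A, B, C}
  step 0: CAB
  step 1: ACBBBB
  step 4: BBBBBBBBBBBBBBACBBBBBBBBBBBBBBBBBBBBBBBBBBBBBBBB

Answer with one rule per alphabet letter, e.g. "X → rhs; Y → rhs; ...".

  step 0 ⇒ step 1: CAB ⇒ AC·BB·BB
    A ↦ BB
    B ↦ BB
    C ↦ AC

A->BB, B->BB, C->AC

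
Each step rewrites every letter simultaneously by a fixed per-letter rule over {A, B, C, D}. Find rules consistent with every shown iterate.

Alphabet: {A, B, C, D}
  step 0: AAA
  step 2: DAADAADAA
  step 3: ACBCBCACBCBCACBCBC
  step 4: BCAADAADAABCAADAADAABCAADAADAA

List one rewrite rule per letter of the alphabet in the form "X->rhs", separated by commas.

  step 3 ⇒ step 4: ACBCBCACBCBCACBCBC ⇒ BC·AA·D·AA·D·AA·BC·AA·D·AA·D·AA·BC·AA·D·AA·D·AA
    A ↦ BC
    B ↦ D
    C ↦ AA
  step 2 ⇒ step 3: DAADAADAA ⇒ AC·BC·BC·AC·BC·BC·AC·BC·BC
    D ↦ AC

A->BC, B->D, C->AA, D->AC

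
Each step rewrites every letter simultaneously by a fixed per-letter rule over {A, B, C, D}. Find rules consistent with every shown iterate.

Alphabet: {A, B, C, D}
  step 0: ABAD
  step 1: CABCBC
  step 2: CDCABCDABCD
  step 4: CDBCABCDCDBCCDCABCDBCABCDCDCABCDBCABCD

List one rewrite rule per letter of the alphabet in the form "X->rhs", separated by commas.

A->C, B->AB, C->CD, D->BC

  step 1 ⇒ step 2: CABCBC ⇒ CD·C·AB·CD·AB·CD
    A ↦ C
    B ↦ AB
    C ↦ CD
  step 0 ⇒ step 1: ABAD ⇒ C·AB·C·BC
    D ↦ BC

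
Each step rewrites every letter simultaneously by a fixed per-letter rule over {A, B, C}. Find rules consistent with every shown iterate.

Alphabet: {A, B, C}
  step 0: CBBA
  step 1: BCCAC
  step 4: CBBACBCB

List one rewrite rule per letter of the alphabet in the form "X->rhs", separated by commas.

A->AC, B->C, C->B

  step 0 ⇒ step 1: CBBA ⇒ B·C·C·AC
    A ↦ AC
    B ↦ C
    C ↦ B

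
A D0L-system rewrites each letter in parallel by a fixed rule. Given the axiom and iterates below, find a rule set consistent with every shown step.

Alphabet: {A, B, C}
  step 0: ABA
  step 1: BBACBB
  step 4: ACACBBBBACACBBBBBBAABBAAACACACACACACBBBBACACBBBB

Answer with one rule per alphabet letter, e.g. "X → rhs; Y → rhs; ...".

  step 0 ⇒ step 1: ABA ⇒ BB·AC·BB
    A ↦ BB
    B ↦ AC
    C ↦ AA  (constrained at step 1)

A->BB, B->AC, C->AA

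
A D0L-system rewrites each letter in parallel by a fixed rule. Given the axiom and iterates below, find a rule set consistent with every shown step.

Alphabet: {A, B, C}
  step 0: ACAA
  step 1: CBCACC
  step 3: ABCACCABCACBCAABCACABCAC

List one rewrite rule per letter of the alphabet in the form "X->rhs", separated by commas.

A->C, B->A, C->BCA

  step 0 ⇒ step 1: ACAA ⇒ C·BCA·C·C
    A ↦ C
    C ↦ BCA
    B ↦ A  (constrained at step 1)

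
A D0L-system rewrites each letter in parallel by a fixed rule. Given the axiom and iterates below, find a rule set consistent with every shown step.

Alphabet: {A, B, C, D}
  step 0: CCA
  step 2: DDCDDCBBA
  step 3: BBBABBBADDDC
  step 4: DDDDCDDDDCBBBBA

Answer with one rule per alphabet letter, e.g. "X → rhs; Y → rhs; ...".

  step 3 ⇒ step 4: BBBABBBADDDC ⇒ D·D·D·DC·D·D·D·DC·B·B·B·BA
    A ↦ DC
    B ↦ D
    C ↦ BA
    D ↦ B

A->DC, B->D, C->BA, D->B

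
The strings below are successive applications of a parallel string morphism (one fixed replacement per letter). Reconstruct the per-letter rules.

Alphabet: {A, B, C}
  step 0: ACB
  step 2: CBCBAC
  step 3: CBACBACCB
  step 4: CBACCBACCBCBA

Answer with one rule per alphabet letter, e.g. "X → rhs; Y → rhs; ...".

A->C, B->A, C->CB

  step 3 ⇒ step 4: CBACBACCB ⇒ CB·A·C·CB·A·C·CB·CB·A
    A ↦ C
    B ↦ A
    C ↦ CB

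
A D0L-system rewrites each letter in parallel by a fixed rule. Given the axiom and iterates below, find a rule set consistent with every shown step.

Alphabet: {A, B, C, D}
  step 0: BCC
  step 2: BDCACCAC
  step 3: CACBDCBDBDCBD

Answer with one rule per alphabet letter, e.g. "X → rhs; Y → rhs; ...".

A->C, B->C, C->BD, D->AC

  step 2 ⇒ step 3: BDCACCAC ⇒ C·AC·BD·C·BD·BD·C·BD
    A ↦ C
    B ↦ C
    C ↦ BD
    D ↦ AC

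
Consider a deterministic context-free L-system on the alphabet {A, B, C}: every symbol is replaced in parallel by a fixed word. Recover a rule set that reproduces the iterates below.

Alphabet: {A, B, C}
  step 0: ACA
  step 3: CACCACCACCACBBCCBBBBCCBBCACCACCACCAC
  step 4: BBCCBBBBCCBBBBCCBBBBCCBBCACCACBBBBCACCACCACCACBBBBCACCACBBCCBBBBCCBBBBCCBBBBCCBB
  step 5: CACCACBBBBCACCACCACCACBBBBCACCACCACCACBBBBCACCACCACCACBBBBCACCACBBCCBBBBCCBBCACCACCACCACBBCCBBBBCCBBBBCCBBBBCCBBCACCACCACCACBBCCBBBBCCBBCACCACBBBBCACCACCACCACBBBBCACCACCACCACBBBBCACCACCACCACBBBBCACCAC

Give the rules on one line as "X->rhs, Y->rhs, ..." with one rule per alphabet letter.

  step 4 ⇒ step 5: BBCCBBBBCCBBBBCCBBBBCCBBCACCACBBBBCACCACCACCACBBBBCACCACBBCCBBBBCCBBBBCCBBBBCCBB ⇒ CAC·CAC·BB·BB·CAC·CAC·CAC·CAC·BB·BB·CAC·CAC·CAC·CAC·BB·BB·CAC·CAC·CAC·CAC·BB·BB·CAC·CAC·BB·CC·BB·BB·CC·BB·CAC·CAC·CAC·CAC·BB·CC·BB·BB·CC·BB·BB·CC·BB·BB·CC·BB·CAC·CAC·CAC·CAC·BB·CC·BB·BB·CC·BB·CAC·CAC·BB·BB·CAC·CAC·CAC·CAC·BB·BB·CAC·CAC·CAC·CAC·BB·BB·CAC·CAC·CAC·CAC·BB·BB·CAC·CAC
    A ↦ CC
    B ↦ CAC
    C ↦ BB

A->CC, B->CAC, C->BB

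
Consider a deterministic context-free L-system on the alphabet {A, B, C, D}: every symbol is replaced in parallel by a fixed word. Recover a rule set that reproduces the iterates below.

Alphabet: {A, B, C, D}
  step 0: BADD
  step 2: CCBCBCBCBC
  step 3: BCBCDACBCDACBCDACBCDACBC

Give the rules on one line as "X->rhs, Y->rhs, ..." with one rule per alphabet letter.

  step 2 ⇒ step 3: CCBCBCBCBC ⇒ BC·BC·DAC·BC·DAC·BC·DAC·BC·DAC·BC
    B ↦ DAC
    C ↦ BC
    A ↦ C  (constrained at step 0)
    D ↦ C  (constrained at step 0)

A->C, B->DAC, C->BC, D->C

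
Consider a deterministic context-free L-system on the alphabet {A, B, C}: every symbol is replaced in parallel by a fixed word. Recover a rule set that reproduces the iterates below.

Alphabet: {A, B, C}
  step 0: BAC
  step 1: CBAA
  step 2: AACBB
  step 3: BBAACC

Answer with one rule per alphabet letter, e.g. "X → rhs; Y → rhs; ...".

  step 2 ⇒ step 3: AACBB ⇒ B·B·AA·C·C
    A ↦ B
    B ↦ C
    C ↦ AA

A->B, B->C, C->AA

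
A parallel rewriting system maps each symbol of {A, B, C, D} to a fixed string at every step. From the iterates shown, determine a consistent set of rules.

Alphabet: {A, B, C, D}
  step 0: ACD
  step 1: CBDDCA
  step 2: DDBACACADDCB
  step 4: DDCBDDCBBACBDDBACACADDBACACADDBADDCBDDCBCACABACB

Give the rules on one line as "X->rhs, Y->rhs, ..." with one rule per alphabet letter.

  step 1 ⇒ step 2: CBDDCA ⇒ DD·BA·CA·CA·DD·CB
    A ↦ CB
    B ↦ BA
    C ↦ DD
    D ↦ CA

A->CB, B->BA, C->DD, D->CA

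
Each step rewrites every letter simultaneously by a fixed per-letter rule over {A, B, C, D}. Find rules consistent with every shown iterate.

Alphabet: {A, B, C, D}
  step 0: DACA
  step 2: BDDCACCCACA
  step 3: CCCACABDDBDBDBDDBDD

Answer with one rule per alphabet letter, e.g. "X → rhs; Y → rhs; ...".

A->D, B->CC, C->BD, D->CA

  step 2 ⇒ step 3: BDDCACCCACA ⇒ CC·CA·CA·BD·D·BD·BD·BD·D·BD·D
    A ↦ D
    B ↦ CC
    C ↦ BD
    D ↦ CA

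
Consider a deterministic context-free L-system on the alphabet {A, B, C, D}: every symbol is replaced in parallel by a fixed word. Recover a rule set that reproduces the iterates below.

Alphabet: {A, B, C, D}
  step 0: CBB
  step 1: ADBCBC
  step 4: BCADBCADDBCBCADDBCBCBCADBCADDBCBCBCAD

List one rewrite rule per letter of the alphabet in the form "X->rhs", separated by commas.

A->D, B->BC, C->AD, D->BC

  step 0 ⇒ step 1: CBB ⇒ AD·BC·BC
    B ↦ BC
    C ↦ AD
    A ↦ D  (constrained at step 1)
    D ↦ BC  (constrained at step 1)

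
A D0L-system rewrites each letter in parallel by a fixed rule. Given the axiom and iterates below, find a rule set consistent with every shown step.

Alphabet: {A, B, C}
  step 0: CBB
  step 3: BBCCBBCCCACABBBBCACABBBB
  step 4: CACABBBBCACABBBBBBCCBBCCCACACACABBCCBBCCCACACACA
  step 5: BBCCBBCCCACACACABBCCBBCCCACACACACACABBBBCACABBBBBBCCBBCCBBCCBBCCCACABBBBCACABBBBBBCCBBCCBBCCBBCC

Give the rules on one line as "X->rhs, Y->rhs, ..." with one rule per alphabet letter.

  step 4 ⇒ step 5: CACABBBBCACABBBBBBCCBBCCCACACACABBCCBBCCCACACACA ⇒ BB·CC·BB·CC·CA·CA·CA·CA·BB·CC·BB·CC·CA·CA·CA·CA·CA·CA·BB·BB·CA·CA·BB·BB·BB·CC·BB·CC·BB·CC·BB·CC·CA·CA·BB·BB·CA·CA·BB·BB·BB·CC·BB·CC·BB·CC·BB·CC
    A ↦ CC
    B ↦ CA
    C ↦ BB

A->CC, B->CA, C->BB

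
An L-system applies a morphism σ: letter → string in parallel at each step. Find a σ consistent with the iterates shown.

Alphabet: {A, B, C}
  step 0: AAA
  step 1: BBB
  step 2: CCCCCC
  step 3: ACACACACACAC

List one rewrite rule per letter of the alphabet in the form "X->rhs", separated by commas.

  step 2 ⇒ step 3: CCCCCC ⇒ AC·AC·AC·AC·AC·AC
    C ↦ AC
  step 0 ⇒ step 1: AAA ⇒ B·B·B
    A ↦ B
  step 1 ⇒ step 2: BBB ⇒ CC·CC·CC
    B ↦ CC

A->B, B->CC, C->AC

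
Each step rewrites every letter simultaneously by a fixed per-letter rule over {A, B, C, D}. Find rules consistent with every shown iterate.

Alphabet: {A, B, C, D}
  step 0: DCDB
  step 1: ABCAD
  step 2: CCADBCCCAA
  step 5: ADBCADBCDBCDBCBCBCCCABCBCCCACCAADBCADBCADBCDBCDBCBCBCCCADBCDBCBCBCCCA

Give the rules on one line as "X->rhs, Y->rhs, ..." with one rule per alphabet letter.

A->CCA, B->D, C->BC, D->A

  step 1 ⇒ step 2: ABCAD ⇒ CCA·D·BC·CCA·A
    A ↦ CCA
    B ↦ D
    C ↦ BC
    D ↦ A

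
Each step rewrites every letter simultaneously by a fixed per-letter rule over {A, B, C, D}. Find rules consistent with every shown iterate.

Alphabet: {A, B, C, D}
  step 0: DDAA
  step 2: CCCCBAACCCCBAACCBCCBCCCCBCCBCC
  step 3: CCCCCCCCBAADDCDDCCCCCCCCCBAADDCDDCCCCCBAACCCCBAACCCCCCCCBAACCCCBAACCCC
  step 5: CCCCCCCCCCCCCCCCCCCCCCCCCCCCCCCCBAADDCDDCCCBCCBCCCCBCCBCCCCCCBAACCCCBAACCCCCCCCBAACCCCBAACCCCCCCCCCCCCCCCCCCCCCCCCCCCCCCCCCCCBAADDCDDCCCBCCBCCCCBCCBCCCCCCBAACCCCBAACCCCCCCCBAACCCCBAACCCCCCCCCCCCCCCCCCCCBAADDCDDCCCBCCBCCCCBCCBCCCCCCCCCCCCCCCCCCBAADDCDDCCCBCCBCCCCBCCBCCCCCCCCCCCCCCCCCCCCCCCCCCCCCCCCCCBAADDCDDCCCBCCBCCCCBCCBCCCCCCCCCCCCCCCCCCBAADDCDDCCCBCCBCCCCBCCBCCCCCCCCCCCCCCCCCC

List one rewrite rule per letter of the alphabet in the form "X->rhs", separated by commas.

A->DDC, B->BAA, C->CC, D->CCB

  step 2 ⇒ step 3: CCCCBAACCCCBAACCBCCBCCCCBCCBCC ⇒ CC·CC·CC·CC·BAA·DDC·DDC·CC·CC·CC·CC·BAA·DDC·DDC·CC·CC·BAA·CC·CC·BAA·CC·CC·CC·CC·BAA·CC·CC·BAA·CC·CC
    A ↦ DDC
    B ↦ BAA
    C ↦ CC
    D ↦ CCB  (constrained at step 0)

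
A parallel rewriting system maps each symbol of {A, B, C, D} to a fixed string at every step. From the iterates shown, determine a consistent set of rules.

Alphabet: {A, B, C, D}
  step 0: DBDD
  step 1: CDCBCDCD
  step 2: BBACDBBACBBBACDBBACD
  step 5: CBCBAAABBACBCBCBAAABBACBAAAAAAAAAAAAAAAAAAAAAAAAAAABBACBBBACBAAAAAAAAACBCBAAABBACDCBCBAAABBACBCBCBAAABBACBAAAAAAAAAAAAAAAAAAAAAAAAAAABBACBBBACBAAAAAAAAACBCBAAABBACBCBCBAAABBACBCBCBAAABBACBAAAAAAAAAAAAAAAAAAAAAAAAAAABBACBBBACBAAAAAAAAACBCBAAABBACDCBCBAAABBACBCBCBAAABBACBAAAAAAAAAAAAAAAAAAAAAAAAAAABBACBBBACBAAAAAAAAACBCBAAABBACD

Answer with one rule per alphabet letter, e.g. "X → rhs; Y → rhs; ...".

  step 1 ⇒ step 2: CDCBCDCD ⇒ BBA·CD·BBA·CB·BBA·CD·BBA·CD
    B ↦ CB
    C ↦ BBA
    D ↦ CD
    A ↦ AAA  (constrained at step 2)

A->AAA, B->CB, C->BBA, D->CD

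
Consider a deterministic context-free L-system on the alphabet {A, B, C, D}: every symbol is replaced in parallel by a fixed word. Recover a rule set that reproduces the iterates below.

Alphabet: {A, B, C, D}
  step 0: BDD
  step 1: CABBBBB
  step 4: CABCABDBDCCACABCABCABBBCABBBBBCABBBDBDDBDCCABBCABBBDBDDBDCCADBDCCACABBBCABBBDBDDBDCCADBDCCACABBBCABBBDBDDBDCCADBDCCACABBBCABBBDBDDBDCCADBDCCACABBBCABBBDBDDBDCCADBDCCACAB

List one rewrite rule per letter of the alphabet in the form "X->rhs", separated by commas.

  step 0 ⇒ step 1: BDD ⇒ CAB·BB·BB
    B ↦ CAB
    D ↦ BB
    A ↦ CCA  (constrained at step 1)
    C ↦ DBD  (constrained at step 1)

A->CCA, B->CAB, C->DBD, D->BB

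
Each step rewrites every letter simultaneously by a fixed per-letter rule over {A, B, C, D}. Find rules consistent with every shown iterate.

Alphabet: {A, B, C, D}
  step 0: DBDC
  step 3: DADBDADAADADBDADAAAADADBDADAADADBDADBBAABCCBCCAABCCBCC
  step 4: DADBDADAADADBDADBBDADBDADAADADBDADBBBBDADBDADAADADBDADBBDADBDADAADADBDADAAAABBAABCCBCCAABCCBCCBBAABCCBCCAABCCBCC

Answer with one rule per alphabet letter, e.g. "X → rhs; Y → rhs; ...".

  step 3 ⇒ step 4: DADBDADAADADBDADAAAADADBDADAADADBDADBBAABCCBCCAABCCBCC ⇒ DAD·B·DAD·AA·DAD·B·DAD·B·B·DAD·B·DAD·AA·DAD·B·DAD·B·B·B·B·DAD·B·DAD·AA·DAD·B·DAD·B·B·DAD·B·DAD·AA·DAD·B·DAD·AA·AA·B·B·AA·BCC·BCC·AA·BCC·BCC·B·B·AA·BCC·BCC·AA·BCC·BCC
    A ↦ B
    B ↦ AA
    C ↦ BCC
    D ↦ DAD

A->B, B->AA, C->BCC, D->DAD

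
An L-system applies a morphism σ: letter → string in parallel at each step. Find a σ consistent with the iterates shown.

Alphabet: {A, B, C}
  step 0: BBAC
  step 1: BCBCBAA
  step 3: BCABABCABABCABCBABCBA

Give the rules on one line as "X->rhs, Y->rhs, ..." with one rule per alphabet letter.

A->BA, B->BC, C->A

  step 0 ⇒ step 1: BBAC ⇒ BC·BC·BA·A
    A ↦ BA
    B ↦ BC
    C ↦ A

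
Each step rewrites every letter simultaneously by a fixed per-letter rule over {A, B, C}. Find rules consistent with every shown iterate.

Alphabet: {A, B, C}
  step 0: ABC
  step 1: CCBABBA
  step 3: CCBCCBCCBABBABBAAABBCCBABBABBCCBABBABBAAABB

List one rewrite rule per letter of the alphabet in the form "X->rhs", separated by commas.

A->CCB, B->ABB, C->A

  step 0 ⇒ step 1: ABC ⇒ CCB·ABB·A
    A ↦ CCB
    B ↦ ABB
    C ↦ A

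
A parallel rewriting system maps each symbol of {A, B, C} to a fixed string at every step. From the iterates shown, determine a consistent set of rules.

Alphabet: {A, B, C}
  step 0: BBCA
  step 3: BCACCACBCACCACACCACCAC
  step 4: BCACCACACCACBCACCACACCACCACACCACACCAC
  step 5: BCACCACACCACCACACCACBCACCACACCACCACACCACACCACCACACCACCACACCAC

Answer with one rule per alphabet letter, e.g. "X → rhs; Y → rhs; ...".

  step 4 ⇒ step 5: BCACCACACCACBCACCACACCACCACACCACACCAC ⇒ BC·AC·C·AC·AC·C·AC·C·AC·AC·C·AC·BC·AC·C·AC·AC·C·AC·C·AC·AC·C·AC·AC·C·AC·C·AC·AC·C·AC·C·AC·AC·C·AC
    A ↦ C
    B ↦ BC
    C ↦ AC

A->C, B->BC, C->AC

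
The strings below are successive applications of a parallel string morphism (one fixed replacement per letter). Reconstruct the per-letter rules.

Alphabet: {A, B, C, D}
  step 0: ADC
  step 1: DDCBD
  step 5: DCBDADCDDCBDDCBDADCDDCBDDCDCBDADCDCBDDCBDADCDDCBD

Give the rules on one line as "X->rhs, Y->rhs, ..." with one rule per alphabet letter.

A->D, B->A, C->BD, D->DC

  step 0 ⇒ step 1: ADC ⇒ D·DC·BD
    A ↦ D
    C ↦ BD
    D ↦ DC
    B ↦ A  (constrained at step 1)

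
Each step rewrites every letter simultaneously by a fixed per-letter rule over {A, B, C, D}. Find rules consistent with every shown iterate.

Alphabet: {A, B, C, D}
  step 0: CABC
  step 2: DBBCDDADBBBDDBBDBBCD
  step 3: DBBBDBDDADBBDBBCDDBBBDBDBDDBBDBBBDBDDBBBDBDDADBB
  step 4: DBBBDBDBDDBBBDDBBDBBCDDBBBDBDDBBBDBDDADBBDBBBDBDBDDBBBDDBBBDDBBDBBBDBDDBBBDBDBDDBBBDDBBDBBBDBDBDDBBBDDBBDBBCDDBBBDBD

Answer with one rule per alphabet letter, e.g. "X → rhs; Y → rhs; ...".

A->CD, B->BD, C->DA, D->DBB

  step 3 ⇒ step 4: DBBBDBDDADBBDBBCDDBBBDBDBDDBBDBBBDBDDBBBDBDDADBB ⇒ DBB·BD·BD·BD·DBB·BD·DBB·DBB·CD·DBB·BD·BD·DBB·BD·BD·DA·DBB·DBB·BD·BD·BD·DBB·BD·DBB·BD·DBB·DBB·BD·BD·DBB·BD·BD·BD·DBB·BD·DBB·DBB·BD·BD·BD·DBB·BD·DBB·DBB·CD·DBB·BD·BD
    A ↦ CD
    B ↦ BD
    C ↦ DA
    D ↦ DBB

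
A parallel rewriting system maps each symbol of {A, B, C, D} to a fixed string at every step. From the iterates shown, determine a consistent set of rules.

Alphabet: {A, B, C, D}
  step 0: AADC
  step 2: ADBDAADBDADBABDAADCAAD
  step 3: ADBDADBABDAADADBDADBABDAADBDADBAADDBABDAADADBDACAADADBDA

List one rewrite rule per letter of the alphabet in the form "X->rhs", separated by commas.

  step 2 ⇒ step 3: ADBDAADBDADBABDAADCAAD ⇒ AD·BDA·DBA·BDA·AD·AD·BDA·DBA·BDA·AD·BDA·DBA·AD·DBA·BDA·AD·AD·BDA·CA·AD·AD·BDA
    A ↦ AD
    B ↦ DBA
    C ↦ CA
    D ↦ BDA

A->AD, B->DBA, C->CA, D->BDA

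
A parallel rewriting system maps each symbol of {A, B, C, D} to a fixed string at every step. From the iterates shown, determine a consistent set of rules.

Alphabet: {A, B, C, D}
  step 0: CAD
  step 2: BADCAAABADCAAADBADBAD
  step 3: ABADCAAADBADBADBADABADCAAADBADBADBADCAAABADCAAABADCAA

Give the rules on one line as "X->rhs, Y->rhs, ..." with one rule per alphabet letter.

A->BAD, B->A, C->AD, D->CAA

  step 2 ⇒ step 3: BADCAAABADCAAADBADBAD ⇒ A·BAD·CAA·AD·BAD·BAD·BAD·A·BAD·CAA·AD·BAD·BAD·BAD·CAA·A·BAD·CAA·A·BAD·CAA
    A ↦ BAD
    B ↦ A
    C ↦ AD
    D ↦ CAA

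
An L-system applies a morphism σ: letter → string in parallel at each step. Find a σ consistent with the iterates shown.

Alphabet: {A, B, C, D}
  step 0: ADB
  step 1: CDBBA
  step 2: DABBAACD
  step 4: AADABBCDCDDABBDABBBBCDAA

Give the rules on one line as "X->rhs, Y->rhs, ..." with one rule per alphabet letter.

  step 1 ⇒ step 2: CDBBA ⇒ DA·BB·A·A·CD
    A ↦ CD
    B ↦ A
    C ↦ DA
    D ↦ BB

A->CD, B->A, C->DA, D->BB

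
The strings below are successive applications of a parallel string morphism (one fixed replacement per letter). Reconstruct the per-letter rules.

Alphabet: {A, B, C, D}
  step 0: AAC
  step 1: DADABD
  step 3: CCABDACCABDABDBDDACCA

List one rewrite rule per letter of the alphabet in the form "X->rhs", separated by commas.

  step 0 ⇒ step 1: AAC ⇒ DA·DA·BD
    A ↦ DA
    C ↦ BD
    B ↦ CCA  (constrained at step 1)
    D ↦ B  (constrained at step 1)

A->DA, B->CCA, C->BD, D->B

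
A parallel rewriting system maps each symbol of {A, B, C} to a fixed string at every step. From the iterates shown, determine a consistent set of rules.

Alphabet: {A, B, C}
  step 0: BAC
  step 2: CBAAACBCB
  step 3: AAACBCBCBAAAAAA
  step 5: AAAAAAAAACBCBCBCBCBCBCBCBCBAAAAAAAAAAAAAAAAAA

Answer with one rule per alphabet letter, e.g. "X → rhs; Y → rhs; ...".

  step 2 ⇒ step 3: CBAAACBCB ⇒ AA·A·CB·CB·CB·AA·A·AA·A
    A ↦ CB
    B ↦ A
    C ↦ AA

A->CB, B->A, C->AA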